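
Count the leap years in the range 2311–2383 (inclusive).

Years divisible by 4: 2312, 2316, …, 2380 — 18 in all.
No century exceptions apply. Count: 18.

18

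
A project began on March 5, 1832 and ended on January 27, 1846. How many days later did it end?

Day-of-year of March 5, 1832: 65.
Day-of-year of January 27, 1846: 27.
1832 has 366 days, so 366 − 65 = 301 days remain in 1832.
Full years 1833–1845: 10 common + 3 leap = 10×365 + 3×366 = 4748 days.
Total: 301 + 4748 + 27 = 5076 days.

5076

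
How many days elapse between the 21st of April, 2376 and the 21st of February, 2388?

Day-of-year of April 21, 2376: 112.
Day-of-year of February 21, 2388: 52.
2376 has 366 days, so 366 − 112 = 254 days remain in 2376.
Full years 2377–2387: 9 common + 2 leap = 9×365 + 2×366 = 4017 days.
Total: 254 + 4017 + 52 = 4323 days.

4323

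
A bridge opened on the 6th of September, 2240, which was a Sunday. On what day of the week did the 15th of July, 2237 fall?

Saturday

Count forward from the earlier date (July 15, 2237) to the later (September 6, 2240):
Day-of-year of July 15, 2237: 196.
Day-of-year of September 6, 2240: 250.
2237 has 365 days, so 365 − 196 = 169 days remain in 2237.
Full years: 2238: 365; 2239: 365. Sum = 730.
Total: 169 + 730 + 250 = 1149 days.
1149 mod 7 = 1, so 1 day before Sunday is Saturday.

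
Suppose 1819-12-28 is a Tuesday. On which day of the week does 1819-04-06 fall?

Tuesday

Count forward from the earlier date (April 6, 1819) to the later (December 28, 1819):
April 1819: 30 − 6 = 24 days remain.
Then May (31), June (30), July (31), August (31), September (30), October (31), November (30): 31 + 30 + 31 + 31 + 30 + 31 + 30 = 214 days.
December 1–28, 1819: 28 days.
Total: 24 + 214 + 28 = 266 days.
266 is a multiple of 7, so 1819-04-06 falls on the same weekday: Tuesday.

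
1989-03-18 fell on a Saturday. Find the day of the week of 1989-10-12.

Thursday

March 1989: 31 − 18 = 13 days remain.
Then April (30), May (31), June (30), July (31), August (31), September (30): 30 + 31 + 30 + 31 + 31 + 30 = 183 days.
October 1–12, 1989: 12 days.
Total: 13 + 183 + 12 = 208 days.
208 mod 7 = 5, so 5 days after Saturday is Thursday.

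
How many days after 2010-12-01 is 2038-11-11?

10207

From December 1, 2010 to December 1, 2037: 27 years, of which 7 contain a Feb 29 — 20×365 + 7×366 = 9862 days.
December 2037: 31 − 1 = 30 days remain.
Then 10 full months totalling 304 days.
November 1–11, 2038: 11 days.
Residual: 345 days.
Total: 10207 days.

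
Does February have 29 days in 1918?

1918 is not a leap year.

No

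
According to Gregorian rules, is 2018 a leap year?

2018 is not a leap year.

No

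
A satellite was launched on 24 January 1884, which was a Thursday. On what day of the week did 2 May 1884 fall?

January 1884: 31 − 24 = 7 days remain.
Then February 1884 (29), March (31), April (30): 29 + 31 + 30 = 90 days.
May 1–2, 1884: 2 days.
Total: 7 + 90 + 2 = 99 days.
99 mod 7 = 1, so 1 day after Thursday is Friday.

Friday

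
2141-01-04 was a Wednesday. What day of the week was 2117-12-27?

Monday

Count forward from the earlier date (December 27, 2117) to the later (January 4, 2141):
Day-of-year of December 27, 2117: 361.
Day-of-year of January 4, 2141: 4.
2117 has 365 days, so 365 − 361 = 4 days remain in 2117.
Full years 2118–2140: 17 common + 6 leap = 17×365 + 6×366 = 8401 days.
Total: 4 + 8401 + 4 = 8409 days.
8409 mod 7 = 2, so 2 days before Wednesday is Monday.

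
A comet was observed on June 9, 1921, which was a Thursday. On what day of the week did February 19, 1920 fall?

Thursday

Count forward from the earlier date (February 19, 1920) to the later (June 9, 1921):
February 1920: 29 − 19 = 10 days remain (1920 is a leap year, so February has 29 days).
Then 15 full months totalling 457 days.
June 1–9, 1921: 9 days.
Total: 10 + 457 + 9 = 476 days.
476 is a multiple of 7, so February 19, 1920 falls on the same weekday: Thursday.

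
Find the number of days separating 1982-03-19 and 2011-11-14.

From March 19, 1982 to March 19, 2011: 29 years, of which 7 contain a Feb 29 — 22×365 + 7×366 = 10592 days.
(2000 is a leap year (divisible by 400).)
March 2011: 31 − 19 = 12 days remain.
Then April (30), May (31), June (30), July (31), August (31), September (30), October (31): 30 + 31 + 30 + 31 + 31 + 30 + 31 = 214 days.
November 1–14, 2011: 14 days.
Residual: 240 days.
Total: 10832 days.

10832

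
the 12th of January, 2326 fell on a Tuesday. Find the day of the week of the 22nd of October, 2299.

Count forward from the earlier date (October 22, 2299) to the later (January 12, 2326):
Day-of-year of October 22, 2299: 295.
Day-of-year of January 12, 2326: 12.
2299 has 365 days, so 365 − 295 = 70 days remain in 2299.
Full years 2300–2325: 20 common + 6 leap = 20×365 + 6×366 = 9496 days.
Total: 70 + 9496 + 12 = 9578 days.
9578 mod 7 = 2, so 2 days before Tuesday is Sunday.

Sunday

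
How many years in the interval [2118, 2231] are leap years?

Years divisible by 4: 2120, 2124, …, 2228 — 28 in all.
Of these, 2200 is divisible by 100 but not 400, so not leap.
Leap years: 28 − 1 = 27.

27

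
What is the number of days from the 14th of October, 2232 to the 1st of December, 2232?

October 2232: 31 − 14 = 17 days remain.
Then November (30): 30 days.
December 1, 2232: 1 day.
Total: 17 + 30 + 1 = 48 days.

48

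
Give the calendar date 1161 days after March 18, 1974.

May 22, 1977

Count 1161 days after March 18, 1974:
March 18, 1974 → March 18, 1975: 365 days.
March 18, 1975 → March 18, 1976: 366 days (1976 is a leap year).
March 18, 1976 → March 18, 1977: 365 days.
March 1977: 31 − 18 = 13 days remain.
Then April (30): 30 days.
May 1–22, 1977: 22 days.
Residual: 65 days.
Total: 1161 days.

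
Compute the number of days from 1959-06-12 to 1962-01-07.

Day-of-year of June 12, 1959: 163.
Day-of-year of January 7, 1962: 7.
1959 has 365 days, so 365 − 163 = 202 days remain in 1959.
Full years: 1960: 366; 1961: 365. Sum = 731.
Total: 202 + 731 + 7 = 940 days.

940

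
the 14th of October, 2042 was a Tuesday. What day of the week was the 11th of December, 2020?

Count forward from the earlier date (December 11, 2020) to the later (October 14, 2042):
Day-of-year of December 11, 2020: 346.
Day-of-year of October 14, 2042: 287.
2020 has 366 days, so 366 − 346 = 20 days remain in 2020.
Full years 2021–2041: 16 common + 5 leap = 16×365 + 5×366 = 7670 days.
Total: 20 + 7670 + 287 = 7977 days.
7977 mod 7 = 4, so 4 days before Tuesday is Friday.

Friday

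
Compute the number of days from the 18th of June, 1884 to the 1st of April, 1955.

25853

From June 18, 1884 to June 18, 1954: 70 years, of which 16 contain a Feb 29 — 54×365 + 16×366 = 25566 days.
(1900 is not a leap year (divisible by 100 but not 400).)
June 1954: 30 − 18 = 12 days remain.
Then 9 full months totalling 274 days.
April 1, 1955: 1 day.
Residual: 287 days.
Total: 25853 days.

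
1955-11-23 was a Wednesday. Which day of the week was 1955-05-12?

Count forward from the earlier date (May 12, 1955) to the later (November 23, 1955):
May 1955: 31 − 12 = 19 days remain.
Then June (30), July (31), August (31), September (30), October (31): 30 + 31 + 31 + 30 + 31 = 153 days.
November 1–23, 1955: 23 days.
Total: 19 + 153 + 23 = 195 days.
195 mod 7 = 6, so 6 days before Wednesday is Thursday.

Thursday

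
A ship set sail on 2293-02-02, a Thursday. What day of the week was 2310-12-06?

Day-of-year of February 2, 2293: 33.
Day-of-year of December 6, 2310: 340.
2293 has 365 days, so 365 − 33 = 332 days remain in 2293.
Full years 2294–2309: 13 common + 3 leap = 13×365 + 3×366 = 5843 days.
Total: 332 + 5843 + 340 = 6515 days.
6515 mod 7 = 5, so 5 days after Thursday is Tuesday.

Tuesday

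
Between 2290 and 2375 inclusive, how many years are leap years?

20

Years divisible by 4: 2292, 2296, …, 2372 — 21 in all.
Of these, 2300 is divisible by 100 but not 400, so not leap.
Leap years: 21 − 1 = 20.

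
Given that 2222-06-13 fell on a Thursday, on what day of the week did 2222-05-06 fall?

Count forward from the earlier date (May 6, 2222) to the later (June 13, 2222):
May 2222: 31 − 6 = 25 days remain.
June 1–13, 2222: 13 days.
Total: 25 + 13 = 38 days.
38 mod 7 = 3, so 3 days before Thursday is Monday.

Monday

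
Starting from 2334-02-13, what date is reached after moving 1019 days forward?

2336-11-28

Count 1019 days after February 13, 2334:
Day-of-year of February 13, 2334: 44.
Day-of-year of November 28, 2336: 333.
2334 has 365 days, so 365 − 44 = 321 days remain in 2334.
Full years: 2335: 365. Sum = 365.
Total: 321 + 365 + 333 = 1019 days.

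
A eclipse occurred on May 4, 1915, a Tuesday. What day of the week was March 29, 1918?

May 4, 1915 → May 4, 1916: 366 days (1916 is a leap year).
May 4, 1916 → May 4, 1917: 365 days.
May 1917: 31 − 4 = 27 days remain.
Then 9 full months totalling 273 days.
March 1–29, 1918: 29 days.
Residual: 329 days.
Total: 1060 days.
1060 mod 7 = 3, so 3 days after Tuesday is Friday.

Friday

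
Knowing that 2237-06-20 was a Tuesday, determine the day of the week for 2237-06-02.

Friday

Count forward from the earlier date (June 2, 2237) to the later (June 20, 2237):
Within June 2237: 20 − 2 = 18 days.
18 mod 7 = 4, so 4 days before Tuesday is Friday.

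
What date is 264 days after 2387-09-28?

2388-06-18

Count 264 days after September 28, 2387:
September 2387: 30 − 28 = 2 days remain.
Then October (31), November (30), December (31), January (31), February 2388 (29), March (31), April (30), May (31): 31 + 30 + 31 + 31 + 29 + 31 + 30 + 31 = 244 days.
June 1–18, 2388: 18 days.
Residual: 264 days.
Total: 264 days.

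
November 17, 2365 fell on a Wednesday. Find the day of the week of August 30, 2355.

Count forward from the earlier date (August 30, 2355) to the later (November 17, 2365):
From August 30, 2355 to August 30, 2365: 10 years, of which 3 contain a Feb 29 — 7×365 + 3×366 = 3653 days.
August 2365: 31 − 30 = 1 day remains.
Then September (30), October (31): 30 + 31 = 61 days.
November 1–17, 2365: 17 days.
Residual: 79 days.
Total: 3732 days.
3732 mod 7 = 1, so 1 day before Wednesday is Tuesday.

Tuesday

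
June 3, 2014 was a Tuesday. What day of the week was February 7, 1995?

Count forward from the earlier date (February 7, 1995) to the later (June 3, 2014):
Day-of-year of February 7, 1995: 38.
Day-of-year of June 3, 2014: 154.
1995 has 365 days, so 365 − 38 = 327 days remain in 1995.
Full years 1996–2013: 13 common + 5 leap = 13×365 + 5×366 = 6575 days.
Total: 327 + 6575 + 154 = 7056 days.
7056 is a multiple of 7, so February 7, 1995 falls on the same weekday: Tuesday.

Tuesday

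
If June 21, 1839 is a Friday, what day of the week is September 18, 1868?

Day-of-year of June 21, 1839: 172.
Day-of-year of September 18, 1868: 262.
1839 has 365 days, so 365 − 172 = 193 days remain in 1839.
Full years 1840–1867: 21 common + 7 leap = 21×365 + 7×366 = 10227 days.
Total: 193 + 10227 + 262 = 10682 days.
10682 is a multiple of 7, so September 18, 1868 falls on the same weekday: Friday.

Friday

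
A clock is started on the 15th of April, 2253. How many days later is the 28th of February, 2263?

From April 15, 2253 to April 15, 2262: 9 years, of which 2 contain a Feb 29 — 7×365 + 2×366 = 3287 days.
April 2262: 30 − 15 = 15 days remain.
Then 9 full months totalling 276 days.
February 1–28, 2263: 28 days (2263 is not a leap year).
Residual: 319 days.
Total: 3606 days.

3606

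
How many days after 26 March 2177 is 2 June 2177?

68

March 2177: 31 − 26 = 5 days remain.
Then April (30), May (31): 30 + 31 = 61 days.
June 1–2, 2177: 2 days.
Total: 5 + 61 + 2 = 68 days.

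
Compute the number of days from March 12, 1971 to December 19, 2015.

From March 12, 1971 to March 12, 2015: 44 years, of which 11 contain a Feb 29 — 33×365 + 11×366 = 16071 days.
(2000 is a leap year (divisible by 400).)
March 2015: 31 − 12 = 19 days remain.
Then April (30), May (31), June (30), July (31), August (31), September (30), October (31), November (30): 30 + 31 + 30 + 31 + 31 + 30 + 31 + 30 = 244 days.
December 1–19, 2015: 19 days.
Residual: 282 days.
Total: 16353 days.

16353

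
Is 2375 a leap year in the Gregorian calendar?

2375 is not a leap year.

No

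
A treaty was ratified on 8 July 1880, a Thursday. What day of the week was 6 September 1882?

Wednesday

Day-of-year of July 8, 1880: 190.
Day-of-year of September 6, 1882: 249.
1880 has 366 days, so 366 − 190 = 176 days remain in 1880.
Full years: 1881: 365. Sum = 365.
Total: 176 + 365 + 249 = 790 days.
790 mod 7 = 6, so 6 days after Thursday is Wednesday.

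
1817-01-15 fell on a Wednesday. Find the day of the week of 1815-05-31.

Wednesday

Count forward from the earlier date (May 31, 1815) to the later (January 15, 1817):
May 1815: 31 − 31 = 0 days remain.
Then 19 full months totalling 580 days.
January 1–15, 1817: 15 days.
Total: 0 + 580 + 15 = 595 days.
595 is a multiple of 7, so 1815-05-31 falls on the same weekday: Wednesday.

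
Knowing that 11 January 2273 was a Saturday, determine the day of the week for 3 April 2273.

January 2273: 31 − 11 = 20 days remain.
Then February 2273 (28), March (31): 28 + 31 = 59 days.
April 1–3, 2273: 3 days.
Total: 20 + 59 + 3 = 82 days.
82 mod 7 = 5, so 5 days after Saturday is Thursday.

Thursday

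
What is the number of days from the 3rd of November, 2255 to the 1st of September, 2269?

From November 3, 2255 to November 3, 2268: 13 years, of which 4 contain a Feb 29 — 9×365 + 4×366 = 4749 days.
November 2268: 30 − 3 = 27 days remain.
Then 9 full months totalling 274 days.
September 1, 2269: 1 day.
Residual: 302 days.
Total: 5051 days.

5051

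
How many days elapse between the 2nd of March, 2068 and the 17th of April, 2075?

Day-of-year of March 2, 2068: 62.
Day-of-year of April 17, 2075: 107.
2068 has 366 days, so 366 − 62 = 304 days remain in 2068.
Full years: 2069: 365; 2070: 365; 2071: 365; 2072: 366; 2073: 365; 2074: 365. Sum = 2191.
Total: 304 + 2191 + 107 = 2602 days.

2602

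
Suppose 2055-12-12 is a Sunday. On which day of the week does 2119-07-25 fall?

Day-of-year of December 12, 2055: 346.
Day-of-year of July 25, 2119: 206.
2055 has 365 days, so 365 − 346 = 19 days remain in 2055.
Full years 2056–2118: 48 common + 15 leap = 48×365 + 15×366 = 23010 days.
Total: 19 + 23010 + 206 = 23235 days.
23235 mod 7 = 2, so 2 days after Sunday is Tuesday.

Tuesday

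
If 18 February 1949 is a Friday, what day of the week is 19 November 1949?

Saturday

February 1949: 28 − 18 = 10 days remain (1949 is not a leap year, so February has 28 days).
Then March (31), April (30), May (31), June (30), July (31), August (31), September (30), October (31): 31 + 30 + 31 + 30 + 31 + 31 + 30 + 31 = 245 days.
November 1–19, 1949: 19 days.
Total: 10 + 245 + 19 = 274 days.
274 mod 7 = 1, so 1 day after Friday is Saturday.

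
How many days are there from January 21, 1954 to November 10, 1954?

293

January 1954: 31 − 21 = 10 days remain.
Then 9 full months totalling 273 days.
November 1–10, 1954: 10 days.
Total: 10 + 273 + 10 = 293 days.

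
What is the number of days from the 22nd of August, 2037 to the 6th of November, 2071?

12494

Day-of-year of August 22, 2037: 234.
Day-of-year of November 6, 2071: 310.
2037 has 365 days, so 365 − 234 = 131 days remain in 2037.
Full years 2038–2070: 25 common + 8 leap = 25×365 + 8×366 = 12053 days.
Total: 131 + 12053 + 310 = 12494 days.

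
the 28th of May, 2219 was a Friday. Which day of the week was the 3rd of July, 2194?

Count forward from the earlier date (July 3, 2194) to the later (May 28, 2219):
From July 3, 2194 to July 3, 2218: 24 years, of which 5 contain a Feb 29 — 19×365 + 5×366 = 8765 days.
(2200 is not a leap year (divisible by 100 but not 400).)
July 2218: 31 − 3 = 28 days remain.
Then 9 full months totalling 273 days.
May 1–28, 2219: 28 days.
Residual: 329 days.
Total: 9094 days.
9094 mod 7 = 1, so 1 day before Friday is Thursday.

Thursday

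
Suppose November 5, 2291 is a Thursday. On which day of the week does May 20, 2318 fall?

Monday

From November 5, 2291 to November 5, 2317: 26 years, of which 6 contain a Feb 29 — 20×365 + 6×366 = 9496 days.
(2300 is not a leap year (divisible by 100 but not 400).)
November 2317: 30 − 5 = 25 days remain.
Then December (31), January (31), February 2318 (28), March (31), April (30): 31 + 31 + 28 + 31 + 30 = 151 days.
May 1–20, 2318: 20 days.
Residual: 196 days.
Total: 9692 days.
9692 mod 7 = 4, so 4 days after Thursday is Monday.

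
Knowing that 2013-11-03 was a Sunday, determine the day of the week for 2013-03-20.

Count forward from the earlier date (March 20, 2013) to the later (November 3, 2013):
March 2013: 31 − 20 = 11 days remain.
Then April (30), May (31), June (30), July (31), August (31), September (30), October (31): 30 + 31 + 30 + 31 + 31 + 30 + 31 = 214 days.
November 1–3, 2013: 3 days.
Total: 11 + 214 + 3 = 228 days.
228 mod 7 = 4, so 4 days before Sunday is Wednesday.

Wednesday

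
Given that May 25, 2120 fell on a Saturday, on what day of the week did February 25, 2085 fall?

Sunday

Count forward from the earlier date (February 25, 2085) to the later (May 25, 2120):
Day-of-year of February 25, 2085: 56.
Day-of-year of May 25, 2120: 146.
2085 has 365 days, so 365 − 56 = 309 days remain in 2085.
Full years 2086–2119: 27 common + 7 leap = 27×365 + 7×366 = 12417 days.
Total: 309 + 12417 + 146 = 12872 days.
12872 mod 7 = 6, so 6 days before Saturday is Sunday.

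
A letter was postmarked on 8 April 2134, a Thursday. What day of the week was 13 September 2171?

From April 8, 2134 to April 8, 2171: 37 years, of which 9 contain a Feb 29 — 28×365 + 9×366 = 13514 days.
April 2171: 30 − 8 = 22 days remain.
Then May (31), June (30), July (31), August (31): 31 + 30 + 31 + 31 = 123 days.
September 1–13, 2171: 13 days.
Residual: 158 days.
Total: 13672 days.
13672 mod 7 = 1, so 1 day after Thursday is Friday.

Friday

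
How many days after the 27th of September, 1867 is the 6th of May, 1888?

Day-of-year of September 27, 1867: 270.
Day-of-year of May 6, 1888: 127.
1867 has 365 days, so 365 − 270 = 95 days remain in 1867.
Full years 1868–1887: 15 common + 5 leap = 15×365 + 5×366 = 7305 days.
Total: 95 + 7305 + 127 = 7527 days.

7527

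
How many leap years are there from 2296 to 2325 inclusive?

Years divisible by 4 in [2296, 2325]: 2296, 2300, 2304, 2308, 2312, 2316, 2320, 2324.
Of these, 2300 is divisible by 100 but not 400, so not leap.
Leap years: 8 − 1 = 7.

7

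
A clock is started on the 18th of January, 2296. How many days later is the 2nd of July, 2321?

9296

Day-of-year of January 18, 2296: 18.
Day-of-year of July 2, 2321: 183.
2296 has 366 days, so 366 − 18 = 348 days remain in 2296.
Full years 2297–2320: 19 common + 5 leap = 19×365 + 5×366 = 8765 days.
Total: 348 + 8765 + 183 = 9296 days.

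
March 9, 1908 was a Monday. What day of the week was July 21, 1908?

March 1908: 31 − 9 = 22 days remain.
Then April (30), May (31), June (30): 30 + 31 + 30 = 91 days.
July 1–21, 1908: 21 days.
Total: 22 + 91 + 21 = 134 days.
134 mod 7 = 1, so 1 day after Monday is Tuesday.

Tuesday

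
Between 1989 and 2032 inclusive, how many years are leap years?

11

Years divisible by 4 in [1989, 2032]: 1992, 1996, 2000, 2004, 2008, 2012, 2016, 2020, 2024, 2028, 2032.
2000 is divisible by 400, so still leap.
No century exceptions apply. Count: 11.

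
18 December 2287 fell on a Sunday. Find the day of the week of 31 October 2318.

Day-of-year of December 18, 2287: 352.
Day-of-year of October 31, 2318: 304.
2287 has 365 days, so 365 − 352 = 13 days remain in 2287.
Full years 2288–2317: 23 common + 7 leap = 23×365 + 7×366 = 10957 days.
Total: 13 + 10957 + 304 = 11274 days.
11274 mod 7 = 4, so 4 days after Sunday is Thursday.

Thursday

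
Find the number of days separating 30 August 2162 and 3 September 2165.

1100

August 30, 2162 → August 30, 2163: 365 days.
August 30, 2163 → August 30, 2164: 366 days (2164 is a leap year).
August 30, 2164 → August 30, 2165: 365 days.
August 2165: 31 − 30 = 1 day remains.
September 1–3, 2165: 3 days.
Residual: 4 days.
Total: 1100 days.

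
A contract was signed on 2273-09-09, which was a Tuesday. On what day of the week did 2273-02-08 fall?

Saturday

Count forward from the earlier date (February 8, 2273) to the later (September 9, 2273):
February 2273: 28 − 8 = 20 days remain (2273 is not a leap year, so February has 28 days).
Then March (31), April (30), May (31), June (30), July (31), August (31): 31 + 30 + 31 + 30 + 31 + 31 = 184 days.
September 1–9, 2273: 9 days.
Total: 20 + 184 + 9 = 213 days.
213 mod 7 = 3, so 3 days before Tuesday is Saturday.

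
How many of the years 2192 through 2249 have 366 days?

Years divisible by 4: 2192, 2196, …, 2248 — 15 in all.
Of these, 2200 is divisible by 100 but not 400, so not leap.
Leap years: 15 − 1 = 14.

14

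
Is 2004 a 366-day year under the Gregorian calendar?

Yes

2004 is a leap year.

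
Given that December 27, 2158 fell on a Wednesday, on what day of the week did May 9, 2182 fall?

Day-of-year of December 27, 2158: 361.
Day-of-year of May 9, 2182: 129.
2158 has 365 days, so 365 − 361 = 4 days remain in 2158.
Full years 2159–2181: 17 common + 6 leap = 17×365 + 6×366 = 8401 days.
Total: 4 + 8401 + 129 = 8534 days.
8534 mod 7 = 1, so 1 day after Wednesday is Thursday.

Thursday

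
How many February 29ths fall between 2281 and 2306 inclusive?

Years divisible by 4 in [2281, 2306]: 2284, 2288, 2292, 2296, 2300, 2304.
Of these, 2300 is divisible by 100 but not 400, so not leap.
Leap years: 6 − 1 = 5.

5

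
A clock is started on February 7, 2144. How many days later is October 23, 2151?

Day-of-year of February 7, 2144: 38.
Day-of-year of October 23, 2151: 296.
2144 has 366 days, so 366 − 38 = 328 days remain in 2144.
Full years: 2145: 365; 2146: 365; 2147: 365; 2148: 366; 2149: 365; 2150: 365. Sum = 2191.
Total: 328 + 2191 + 296 = 2815 days.

2815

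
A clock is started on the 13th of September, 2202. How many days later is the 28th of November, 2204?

807

September 2202: 30 − 13 = 17 days remain.
Then 25 full months totalling 762 days.
November 1–28, 2204: 28 days.
Total: 17 + 762 + 28 = 807 days.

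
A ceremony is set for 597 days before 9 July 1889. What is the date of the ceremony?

20 November 1887

Count 597 days before July 9, 1889:
November 20, 1887 → November 20, 1888: 366 days (1888 is a leap year).
November 1888: 30 − 20 = 10 days remain.
Then December (31), January (31), February 1889 (28), March (31), April (30), May (31), June (30): 31 + 31 + 28 + 31 + 30 + 31 + 30 = 212 days.
July 1–9, 1889: 9 days.
Residual: 231 days.
Total: 597 days.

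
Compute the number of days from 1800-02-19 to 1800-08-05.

February 1800: 28 − 19 = 9 days remain (1800 is not a leap year (divisible by 100 but not 400), so February has 28 days).
Then March (31), April (30), May (31), June (30), July (31): 31 + 30 + 31 + 30 + 31 = 153 days.
August 1–5, 1800: 5 days.
Total: 9 + 153 + 5 = 167 days.

167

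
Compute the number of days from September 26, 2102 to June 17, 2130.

10126

From September 26, 2102 to September 26, 2129: 27 years, of which 7 contain a Feb 29 — 20×365 + 7×366 = 9862 days.
September 2129: 30 − 26 = 4 days remain.
Then October (31), November (30), December (31), January (31), February 2130 (28), March (31), April (30), May (31): 31 + 30 + 31 + 31 + 28 + 31 + 30 + 31 = 243 days.
June 1–17, 2130: 17 days.
Residual: 264 days.
Total: 10126 days.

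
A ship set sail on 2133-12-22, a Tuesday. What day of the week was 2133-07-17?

Count forward from the earlier date (July 17, 2133) to the later (December 22, 2133):
July 2133: 31 − 17 = 14 days remain.
Then August (31), September (30), October (31), November (30): 31 + 30 + 31 + 30 = 122 days.
December 1–22, 2133: 22 days.
Total: 14 + 122 + 22 = 158 days.
158 mod 7 = 4, so 4 days before Tuesday is Friday.

Friday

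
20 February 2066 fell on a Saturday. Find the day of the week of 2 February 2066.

Tuesday

Count forward from the earlier date (February 2, 2066) to the later (February 20, 2066):
Within February 2066: 20 − 2 = 18 days.
18 mod 7 = 4, so 4 days before Saturday is Tuesday.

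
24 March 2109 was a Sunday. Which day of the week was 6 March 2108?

Count forward from the earlier date (March 6, 2108) to the later (March 24, 2109):
March 6, 2108 → March 6, 2109: 365 days.
Within March 2109: 24 − 6 = 18 days.
Total: 383 days.
383 mod 7 = 5, so 5 days before Sunday is Tuesday.

Tuesday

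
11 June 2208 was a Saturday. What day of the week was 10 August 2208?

Wednesday

June 2208: 30 − 11 = 19 days remain.
Then July (31): 31 days.
August 1–10, 2208: 10 days.
Total: 19 + 31 + 10 = 60 days.
60 mod 7 = 4, so 4 days after Saturday is Wednesday.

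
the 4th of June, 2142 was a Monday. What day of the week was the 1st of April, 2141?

Count forward from the earlier date (April 1, 2141) to the later (June 4, 2142):
April 2141: 30 − 1 = 29 days remain.
Then 13 full months totalling 396 days.
June 1–4, 2142: 4 days.
Total: 29 + 396 + 4 = 429 days.
429 mod 7 = 2, so 2 days before Monday is Saturday.

Saturday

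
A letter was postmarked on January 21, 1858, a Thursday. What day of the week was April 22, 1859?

Day-of-year of January 21, 1858: 21.
Day-of-year of April 22, 1859: 112.
1858 has 365 days, so 365 − 21 = 344 days remain in 1858.
Total: 344 + 112 = 456 days.
456 mod 7 = 1, so 1 day after Thursday is Friday.

Friday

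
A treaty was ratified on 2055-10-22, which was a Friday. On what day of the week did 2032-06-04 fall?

Count forward from the earlier date (June 4, 2032) to the later (October 22, 2055):
Day-of-year of June 4, 2032: 156.
Day-of-year of October 22, 2055: 295.
2032 has 366 days, so 366 − 156 = 210 days remain in 2032.
Full years 2033–2054: 17 common + 5 leap = 17×365 + 5×366 = 8035 days.
Total: 210 + 8035 + 295 = 8540 days.
8540 is a multiple of 7, so 2032-06-04 falls on the same weekday: Friday.

Friday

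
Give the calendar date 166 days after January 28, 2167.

July 13, 2167

Count 166 days after January 28, 2167:
January 2167: 31 − 28 = 3 days remain.
Then February 2167 (28), March (31), April (30), May (31), June (30): 28 + 31 + 30 + 31 + 30 = 150 days.
July 1–13, 2167: 13 days.
Total: 3 + 150 + 13 = 166 days.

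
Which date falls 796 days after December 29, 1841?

March 4, 1844

Count 796 days after December 29, 1841:
Day-of-year of December 29, 1841: 363.
Day-of-year of March 4, 1844: 64.
1841 has 365 days, so 365 − 363 = 2 days remain in 1841.
Full years: 1842: 365; 1843: 365. Sum = 730.
Total: 2 + 730 + 64 = 796 days.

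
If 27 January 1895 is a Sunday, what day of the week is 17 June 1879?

Count forward from the earlier date (June 17, 1879) to the later (January 27, 1895):
Day-of-year of June 17, 1879: 168.
Day-of-year of January 27, 1895: 27.
1879 has 365 days, so 365 − 168 = 197 days remain in 1879.
Full years 1880–1894: 11 common + 4 leap = 11×365 + 4×366 = 5479 days.
Total: 197 + 5479 + 27 = 5703 days.
5703 mod 7 = 5, so 5 days before Sunday is Tuesday.

Tuesday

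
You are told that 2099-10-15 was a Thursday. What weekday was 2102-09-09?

Day-of-year of October 15, 2099: 288.
Day-of-year of September 9, 2102: 252.
2099 has 365 days, so 365 − 288 = 77 days remain in 2099.
Full years: 2100: 365; 2101: 365. Sum = 730.
Total: 77 + 730 + 252 = 1059 days.
1059 mod 7 = 2, so 2 days after Thursday is Saturday.

Saturday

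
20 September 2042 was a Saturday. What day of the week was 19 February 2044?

Friday

Day-of-year of September 20, 2042: 263.
Day-of-year of February 19, 2044: 50.
2042 has 365 days, so 365 − 263 = 102 days remain in 2042.
Full years: 2043: 365. Sum = 365.
Total: 102 + 365 + 50 = 517 days.
517 mod 7 = 6, so 6 days after Saturday is Friday.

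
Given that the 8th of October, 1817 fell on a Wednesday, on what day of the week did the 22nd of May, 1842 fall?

Sunday

From October 8, 1817 to October 8, 1841: 24 years, of which 6 contain a Feb 29 — 18×365 + 6×366 = 8766 days.
October 1841: 31 − 8 = 23 days remain.
Then November (30), December (31), January (31), February 1842 (28), March (31), April (30): 30 + 31 + 31 + 28 + 31 + 30 = 181 days.
May 1–22, 1842: 22 days.
Residual: 226 days.
Total: 8992 days.
8992 mod 7 = 4, so 4 days after Wednesday is Sunday.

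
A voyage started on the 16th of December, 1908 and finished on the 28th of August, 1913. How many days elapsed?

Day-of-year of December 16, 1908: 351.
Day-of-year of August 28, 1913: 240.
1908 has 366 days, so 366 − 351 = 15 days remain in 1908.
Full years: 1909: 365; 1910: 365; 1911: 365; 1912: 366. Sum = 1461.
Total: 15 + 1461 + 240 = 1716 days.

1716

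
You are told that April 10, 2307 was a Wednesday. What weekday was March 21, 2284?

Friday

Count forward from the earlier date (March 21, 2284) to the later (April 10, 2307):
From March 21, 2284 to March 21, 2307: 23 years, of which 4 contain a Feb 29 — 19×365 + 4×366 = 8399 days.
(2300 is not a leap year (divisible by 100 but not 400).)
March 2307: 31 − 21 = 10 days remain.
April 1–10, 2307: 10 days.
Residual: 20 days.
Total: 8419 days.
8419 mod 7 = 5, so 5 days before Wednesday is Friday.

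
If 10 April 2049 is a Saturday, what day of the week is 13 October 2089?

Thursday

From April 10, 2049 to April 10, 2089: 40 years, of which 10 contain a Feb 29 — 30×365 + 10×366 = 14610 days.
April 2089: 30 − 10 = 20 days remain.
Then May (31), June (30), July (31), August (31), September (30): 31 + 30 + 31 + 31 + 30 = 153 days.
October 1–13, 2089: 13 days.
Residual: 186 days.
Total: 14796 days.
14796 mod 7 = 5, so 5 days after Saturday is Thursday.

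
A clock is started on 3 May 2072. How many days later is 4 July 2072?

May 2072: 31 − 3 = 28 days remain.
Then June (30): 30 days.
July 1–4, 2072: 4 days.
Total: 28 + 30 + 4 = 62 days.

62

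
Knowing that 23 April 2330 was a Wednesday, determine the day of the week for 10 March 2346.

Sunday

Day-of-year of April 23, 2330: 113.
Day-of-year of March 10, 2346: 69.
2330 has 365 days, so 365 − 113 = 252 days remain in 2330.
Full years 2331–2345: 11 common + 4 leap = 11×365 + 4×366 = 5479 days.
Total: 252 + 5479 + 69 = 5800 days.
5800 mod 7 = 4, so 4 days after Wednesday is Sunday.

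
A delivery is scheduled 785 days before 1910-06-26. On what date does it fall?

1908-05-02

Count 785 days before June 26, 1910:
May 1908: 31 − 2 = 29 days remain.
Then 24 full months totalling 730 days.
June 1–26, 1910: 26 days.
Total: 29 + 730 + 26 = 785 days.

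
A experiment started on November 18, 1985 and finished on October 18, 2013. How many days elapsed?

10196

Day-of-year of November 18, 1985: 322.
Day-of-year of October 18, 2013: 291.
1985 has 365 days, so 365 − 322 = 43 days remain in 1985.
Full years 1986–2012: 20 common + 7 leap = 20×365 + 7×366 = 9862 days.
Total: 43 + 9862 + 291 = 10196 days.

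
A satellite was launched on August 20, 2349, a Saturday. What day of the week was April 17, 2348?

Count forward from the earlier date (April 17, 2348) to the later (August 20, 2349):
Day-of-year of April 17, 2348: 108.
Day-of-year of August 20, 2349: 232.
2348 has 366 days, so 366 − 108 = 258 days remain in 2348.
Total: 258 + 232 = 490 days.
490 is a multiple of 7, so April 17, 2348 falls on the same weekday: Saturday.

Saturday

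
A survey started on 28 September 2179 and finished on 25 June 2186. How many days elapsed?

September 28, 2179 → September 28, 2180: 366 days (2180 is a leap year).
September 28, 2180 → September 28, 2181: 365 days.
September 28, 2181 → September 28, 2182: 365 days.
September 28, 2182 → September 28, 2183: 365 days.
September 28, 2183 → September 28, 2184: 366 days (2184 is a leap year).
September 28, 2184 → September 28, 2185: 365 days.
September 2185: 30 − 28 = 2 days remain.
Then October (31), November (30), December (31), January (31), February 2186 (28), March (31), April (30), May (31): 31 + 30 + 31 + 31 + 28 + 31 + 30 + 31 = 243 days.
June 1–25, 2186: 25 days.
Residual: 270 days.
Total: 2462 days.

2462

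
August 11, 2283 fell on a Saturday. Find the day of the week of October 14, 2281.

Friday

Count forward from the earlier date (October 14, 2281) to the later (August 11, 2283):
October 2281: 31 − 14 = 17 days remain.
Then 21 full months totalling 638 days.
August 1–11, 2283: 11 days.
Total: 17 + 638 + 11 = 666 days.
666 mod 7 = 1, so 1 day before Saturday is Friday.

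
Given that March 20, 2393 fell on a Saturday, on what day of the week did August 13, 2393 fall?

Friday

March 2393: 31 − 20 = 11 days remain.
Then April (30), May (31), June (30), July (31): 30 + 31 + 30 + 31 = 122 days.
August 1–13, 2393: 13 days.
Total: 11 + 122 + 13 = 146 days.
146 mod 7 = 6, so 6 days after Saturday is Friday.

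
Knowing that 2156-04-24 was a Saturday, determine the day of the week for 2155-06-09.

Monday

Count forward from the earlier date (June 9, 2155) to the later (April 24, 2156):
Day-of-year of June 9, 2155: 160.
Day-of-year of April 24, 2156: 115.
2155 has 365 days, so 365 − 160 = 205 days remain in 2155.
Total: 205 + 115 = 320 days.
320 mod 7 = 5, so 5 days before Saturday is Monday.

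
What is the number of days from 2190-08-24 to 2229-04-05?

14103

From August 24, 2190 to August 24, 2228: 38 years, of which 9 contain a Feb 29 — 29×365 + 9×366 = 13879 days.
(2200 is not a leap year (divisible by 100 but not 400).)
August 2228: 31 − 24 = 7 days remain.
Then September (30), October (31), November (30), December (31), January (31), February 2229 (28), March (31): 30 + 31 + 30 + 31 + 31 + 28 + 31 = 212 days.
April 1–5, 2229: 5 days.
Residual: 224 days.
Total: 14103 days.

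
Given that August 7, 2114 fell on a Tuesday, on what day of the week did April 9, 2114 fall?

Count forward from the earlier date (April 9, 2114) to the later (August 7, 2114):
April 2114: 30 − 9 = 21 days remain.
Then May (31), June (30), July (31): 31 + 30 + 31 = 92 days.
August 1–7, 2114: 7 days.
Total: 21 + 92 + 7 = 120 days.
120 mod 7 = 1, so 1 day before Tuesday is Monday.

Monday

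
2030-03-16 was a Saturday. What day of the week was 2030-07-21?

Sunday

March 2030: 31 − 16 = 15 days remain.
Then April (30), May (31), June (30): 30 + 31 + 30 = 91 days.
July 1–21, 2030: 21 days.
Total: 15 + 91 + 21 = 127 days.
127 mod 7 = 1, so 1 day after Saturday is Sunday.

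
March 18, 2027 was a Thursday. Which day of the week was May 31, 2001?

Thursday

Count forward from the earlier date (May 31, 2001) to the later (March 18, 2027):
From May 31, 2001 to May 31, 2026: 25 years, of which 6 contain a Feb 29 — 19×365 + 6×366 = 9131 days.
May 2026: 31 − 31 = 0 days remain.
Then 9 full months totalling 273 days.
March 1–18, 2027: 18 days.
Residual: 291 days.
Total: 9422 days.
9422 is a multiple of 7, so May 31, 2001 falls on the same weekday: Thursday.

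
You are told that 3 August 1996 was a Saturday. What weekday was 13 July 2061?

Wednesday

Day-of-year of August 3, 1996: 216.
Day-of-year of July 13, 2061: 194.
1996 has 366 days, so 366 − 216 = 150 days remain in 1996.
Full years 1997–2060: 48 common + 16 leap = 48×365 + 16×366 = 23376 days.
Total: 150 + 23376 + 194 = 23720 days.
23720 mod 7 = 4, so 4 days after Saturday is Wednesday.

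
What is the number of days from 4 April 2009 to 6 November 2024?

Day-of-year of April 4, 2009: 94.
Day-of-year of November 6, 2024: 311.
2009 has 365 days, so 365 − 94 = 271 days remain in 2009.
Full years 2010–2023: 11 common + 3 leap = 11×365 + 3×366 = 5113 days.
Total: 271 + 5113 + 311 = 5695 days.

5695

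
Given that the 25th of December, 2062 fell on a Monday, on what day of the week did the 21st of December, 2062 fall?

Thursday

Count forward from the earlier date (December 21, 2062) to the later (December 25, 2062):
Within December 2062: 25 − 21 = 4 days.
4 mod 7 = 4, so 4 days before Monday is Thursday.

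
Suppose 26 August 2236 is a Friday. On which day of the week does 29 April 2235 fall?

Count forward from the earlier date (April 29, 2235) to the later (August 26, 2236):
April 2235: 30 − 29 = 1 day remains.
Then 15 full months totalling 458 days.
August 1–26, 2236: 26 days.
Total: 1 + 458 + 26 = 485 days.
485 mod 7 = 2, so 2 days before Friday is Wednesday.

Wednesday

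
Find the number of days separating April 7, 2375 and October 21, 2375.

197

April 2375: 30 − 7 = 23 days remain.
Then May (31), June (30), July (31), August (31), September (30): 31 + 30 + 31 + 31 + 30 = 153 days.
October 1–21, 2375: 21 days.
Total: 23 + 153 + 21 = 197 days.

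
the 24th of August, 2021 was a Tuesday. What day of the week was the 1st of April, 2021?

Thursday

Count forward from the earlier date (April 1, 2021) to the later (August 24, 2021):
April 2021: 30 − 1 = 29 days remain.
Then May (31), June (30), July (31): 31 + 30 + 31 = 92 days.
August 1–24, 2021: 24 days.
Total: 29 + 92 + 24 = 145 days.
145 mod 7 = 5, so 5 days before Tuesday is Thursday.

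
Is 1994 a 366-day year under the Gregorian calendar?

1994 is not a leap year.

No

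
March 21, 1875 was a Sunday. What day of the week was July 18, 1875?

Sunday

March 1875: 31 − 21 = 10 days remain.
Then April (30), May (31), June (30): 30 + 31 + 30 = 91 days.
July 1–18, 1875: 18 days.
Total: 10 + 91 + 18 = 119 days.
119 is a multiple of 7, so July 18, 1875 falls on the same weekday: Sunday.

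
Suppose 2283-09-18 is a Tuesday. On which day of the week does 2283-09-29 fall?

Saturday

Within September 2283: 29 − 18 = 11 days.
11 mod 7 = 4, so 4 days after Tuesday is Saturday.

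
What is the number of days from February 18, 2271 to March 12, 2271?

February 2271: 28 − 18 = 10 days remain (2271 is not a leap year, so February has 28 days).
March 1–12, 2271: 12 days.
Total: 10 + 12 = 22 days.

22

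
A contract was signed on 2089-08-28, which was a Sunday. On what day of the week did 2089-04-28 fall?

Count forward from the earlier date (April 28, 2089) to the later (August 28, 2089):
April 2089: 30 − 28 = 2 days remain.
Then May (31), June (30), July (31): 31 + 30 + 31 = 92 days.
August 1–28, 2089: 28 days.
Total: 2 + 92 + 28 = 122 days.
122 mod 7 = 3, so 3 days before Sunday is Thursday.

Thursday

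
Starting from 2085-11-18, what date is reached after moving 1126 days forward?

2088-12-18

Count 1126 days after November 18, 2085:
November 18, 2085 → November 18, 2086: 365 days.
November 18, 2086 → November 18, 2087: 365 days.
November 18, 2087 → November 18, 2088: 366 days (2088 is a leap year).
November 2088: 30 − 18 = 12 days remain.
December 1–18, 2088: 18 days.
Residual: 30 days.
Total: 1126 days.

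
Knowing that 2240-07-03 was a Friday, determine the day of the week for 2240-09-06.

Sunday

July 2240: 31 − 3 = 28 days remain.
Then August (31): 31 days.
September 1–6, 2240: 6 days.
Total: 28 + 31 + 6 = 65 days.
65 mod 7 = 2, so 2 days after Friday is Sunday.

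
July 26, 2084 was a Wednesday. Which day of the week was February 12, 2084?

Saturday

Count forward from the earlier date (February 12, 2084) to the later (July 26, 2084):
February 2084: 29 − 12 = 17 days remain (2084 is a leap year, so February has 29 days).
Then March (31), April (30), May (31), June (30): 31 + 30 + 31 + 30 = 122 days.
July 1–26, 2084: 26 days.
Total: 17 + 122 + 26 = 165 days.
165 mod 7 = 4, so 4 days before Wednesday is Saturday.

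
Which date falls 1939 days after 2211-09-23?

2217-01-13

Count 1939 days after September 23, 2211:
September 23, 2211 → September 23, 2212: 366 days (2212 is a leap year).
September 23, 2212 → September 23, 2213: 365 days.
September 23, 2213 → September 23, 2214: 365 days.
September 23, 2214 → September 23, 2215: 365 days.
September 23, 2215 → September 23, 2216: 366 days (2216 is a leap year).
September 2216: 30 − 23 = 7 days remain.
Then October (31), November (30), December (31): 31 + 30 + 31 = 92 days.
January 1–13, 2217: 13 days.
Residual: 112 days.
Total: 1939 days.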